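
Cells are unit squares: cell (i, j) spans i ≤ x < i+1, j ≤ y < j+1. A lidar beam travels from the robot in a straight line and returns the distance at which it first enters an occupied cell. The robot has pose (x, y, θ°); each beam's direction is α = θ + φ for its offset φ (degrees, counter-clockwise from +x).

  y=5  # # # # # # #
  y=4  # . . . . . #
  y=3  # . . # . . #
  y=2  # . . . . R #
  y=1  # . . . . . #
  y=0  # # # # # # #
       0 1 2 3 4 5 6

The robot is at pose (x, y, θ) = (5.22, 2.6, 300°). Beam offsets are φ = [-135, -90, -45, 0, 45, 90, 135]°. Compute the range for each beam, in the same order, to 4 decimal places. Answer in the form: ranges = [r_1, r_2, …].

ranges = [1.5455, 3.2000, 1.6564, 1.5600, 0.8075, 0.9007, 2.4847]

beam 1: φ=-135°, α=165°
  cosα=-0.9659 sinα=0.2588 | (5,2) | tMaxX 0.2278 tMaxY 1.5455 | tΔX 1.0353 tΔY 3.8637
    t=0.2278 [x] (4,2)
    t=1.2630 [x] (3,2)
    t=1.5455 [y] (3,3) — stop
  → r_1 = 1.5455
beam 2: φ=-90°, α=210°
  cosα=-0.8660 sinα=-0.5000 | (5,2) | tMaxX 0.2540 tMaxY 1.2000 | tΔX 1.1547 tΔY 2.0000
    t=0.2540 [x] (4,2)
    t=1.2000 [y] (4,1)
    t=1.4087 [x] (3,1)
    t=2.5634 [x] (2,1)
    t=3.2000 [y] (2,0) — stop
  → r_2 = 3.2000
beam 3: φ=-45°, α=255°
  cosα=-0.2588 sinα=-0.9659 | (5,2) | tMaxX 0.8500 tMaxY 0.6212 | tΔX 3.8637 tΔY 1.0353
    t=0.6212 [y] (5,1)
    t=0.8500 [x] (4,1)
    t=1.6564 [y] (4,0) — stop
  → r_3 = 1.6564
beam 4: φ=0°, α=300°
  cosα=0.5000 sinα=-0.8660 | (5,2) | tMaxX 1.5600 tMaxY 0.6928 | tΔX 2.0000 tΔY 1.1547
    t=0.6928 [y] (5,1)
    t=1.5600 [x] (6,1) — stop
  → r_4 = 1.5600
beam 5: φ=45°, α=345°
  cosα=0.9659 sinα=-0.2588 | (5,2) | tMaxX 0.8075 tMaxY 2.3182 | tΔX 1.0353 tΔY 3.8637
    t=0.8075 [x] (6,2) — stop
  → r_5 = 0.8075
beam 6: φ=90°, α=30°
  cosα=0.8660 sinα=0.5000 | (5,2) | tMaxX 0.9007 tMaxY 0.8000 | tΔX 1.1547 tΔY 2.0000
    t=0.8000 [y] (5,3)
    t=0.9007 [x] (6,3) — stop
  → r_6 = 0.9007
beam 7: φ=135°, α=75°
  cosα=0.2588 sinα=0.9659 | (5,2) | tMaxX 3.0137 tMaxY 0.4141 | tΔX 3.8637 tΔY 1.0353
    t=0.4141 [y] (5,3)
    t=1.4494 [y] (5,4)
    t=2.4847 [y] (5,5) — stop
  → r_7 = 2.4847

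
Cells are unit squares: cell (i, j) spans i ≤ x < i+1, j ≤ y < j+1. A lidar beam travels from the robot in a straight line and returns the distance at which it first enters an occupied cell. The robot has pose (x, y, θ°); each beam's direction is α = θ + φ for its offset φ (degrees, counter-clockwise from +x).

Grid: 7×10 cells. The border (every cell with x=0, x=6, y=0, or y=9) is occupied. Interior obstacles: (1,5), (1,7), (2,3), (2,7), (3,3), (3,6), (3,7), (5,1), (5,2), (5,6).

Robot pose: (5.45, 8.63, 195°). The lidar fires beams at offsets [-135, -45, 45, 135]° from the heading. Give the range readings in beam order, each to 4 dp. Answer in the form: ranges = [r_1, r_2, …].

beam 1: φ=-135°, α=60°
  d=(0.5000,0.8660)  start (5,8)  tX=1.1000 tY=0.4272  stride 1/|dx|=2.0000 1/|dy|=1.1547
    cross y-line → (5,9), t=0.4272 (wall)
  → r_1 = 0.4272
beam 2: φ=-45°, α=150°
  d=(-0.8660,0.5000)  start (5,8)  tX=0.5196 tY=0.7400  stride 1/|dx|=1.1547 1/|dy|=2.0000
    cross x-line → (4,8), t=0.5196
    cross y-line → (4,9), t=0.7400 (wall)
  → r_2 = 0.7400
beam 3: φ=45°, α=240°
  d=(-0.5000,-0.8660)  start (5,8)  tX=0.9000 tY=0.7275  stride 1/|dx|=2.0000 1/|dy|=1.1547
    cross y-line → (5,7), t=0.7275
    cross x-line → (4,7), t=0.9000
    cross y-line → (4,6), t=1.8822
    cross x-line → (3,6), t=2.9000 (wall)
  → r_3 = 2.9000
beam 4: φ=135°, α=330°
  d=(0.8660,-0.5000)  start (5,8)  tX=0.6351 tY=1.2600  stride 1/|dx|=1.1547 1/|dy|=2.0000
    cross x-line → (6,8), t=0.6351 (wall)
  → r_4 = 0.6351

ranges = [0.4272, 0.7400, 2.9000, 0.6351]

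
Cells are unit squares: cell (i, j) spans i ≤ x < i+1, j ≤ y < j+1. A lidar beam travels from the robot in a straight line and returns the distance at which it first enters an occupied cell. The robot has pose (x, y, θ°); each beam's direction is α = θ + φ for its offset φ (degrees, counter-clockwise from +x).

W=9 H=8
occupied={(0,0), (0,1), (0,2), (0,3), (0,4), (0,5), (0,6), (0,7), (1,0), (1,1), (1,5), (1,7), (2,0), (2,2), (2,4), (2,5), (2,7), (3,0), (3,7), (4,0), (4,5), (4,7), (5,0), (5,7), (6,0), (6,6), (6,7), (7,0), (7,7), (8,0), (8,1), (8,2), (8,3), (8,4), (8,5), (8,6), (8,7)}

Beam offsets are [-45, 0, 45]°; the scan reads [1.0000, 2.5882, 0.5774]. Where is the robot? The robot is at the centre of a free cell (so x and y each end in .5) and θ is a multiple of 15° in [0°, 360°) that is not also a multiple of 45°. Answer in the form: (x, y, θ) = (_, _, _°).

(x, y, θ) = (3.5, 4.5, 105°)

Enumerate (i+0.5, j+0.5, θ) over the 35 free cells and 16 admissible headings. For each, cast all 3 beams and compare to the given ranges.
  (2.5, 1.5, 195°): beam 1 = 0.5774 ≠ 1.0000 ✗
  (1.5, 4.5, 255°): beam 1 = 0.5774 ≠ 1.0000 ✗
  (1.5, 2.5, 345°): beam 1 = 0.5774 ≠ 1.0000 ✗
  (5.5, 6.5, 345°): beam 1 = 5.0000 ≠ 1.0000 ✗
  …
  (3.5, 4.5, 105°): r_1=1.0000, r_2=2.5882, r_3=0.5774 — all match ✓
Unique over the lattice → pose = (3.5, 4.5, 105°).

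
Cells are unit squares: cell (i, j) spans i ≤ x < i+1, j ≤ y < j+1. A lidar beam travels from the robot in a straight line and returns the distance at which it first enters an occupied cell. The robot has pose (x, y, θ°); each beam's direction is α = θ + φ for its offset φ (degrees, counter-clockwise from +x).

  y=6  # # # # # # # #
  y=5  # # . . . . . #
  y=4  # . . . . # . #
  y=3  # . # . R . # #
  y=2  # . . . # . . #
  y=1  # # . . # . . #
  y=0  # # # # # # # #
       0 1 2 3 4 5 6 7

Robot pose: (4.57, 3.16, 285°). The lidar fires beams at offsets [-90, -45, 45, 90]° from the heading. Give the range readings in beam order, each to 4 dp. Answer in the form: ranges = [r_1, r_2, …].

beam 1: φ=-90°, α=195°
  direction (-0.9659, -0.2588); cell (4,3); t to first gridline: x 0.5901, y 0.6182 (then +1.0353 / +3.8637)
    (3,3) via x @ 0.5901
    (3,2) via y @ 0.6182
    (2,2) via x @ 1.6254
    (1,2) via x @ 2.6607
    (0,2) via x @ 3.6959  # hit
  → r_1 = 3.6959
beam 2: φ=-45°, α=240°
  direction (-0.5000, -0.8660); cell (4,3); t to first gridline: x 1.1400, y 0.1848 (then +2.0000 / +1.1547)
    (4,2) via y @ 0.1848  # hit
  → r_2 = 0.1848
beam 3: φ=45°, α=330°
  direction (0.8660, -0.5000); cell (4,3); t to first gridline: x 0.4965, y 0.3200 (then +1.1547 / +2.0000)
    (4,2) via y @ 0.3200  # hit
  → r_3 = 0.3200
beam 4: φ=90°, α=15°
  direction (0.9659, 0.2588); cell (4,3); t to first gridline: x 0.4452, y 3.2455 (then +1.0353 / +3.8637)
    (5,3) via x @ 0.4452
    (6,3) via x @ 1.4804  # hit
  → r_4 = 1.4804

ranges = [3.6959, 0.1848, 0.3200, 1.4804]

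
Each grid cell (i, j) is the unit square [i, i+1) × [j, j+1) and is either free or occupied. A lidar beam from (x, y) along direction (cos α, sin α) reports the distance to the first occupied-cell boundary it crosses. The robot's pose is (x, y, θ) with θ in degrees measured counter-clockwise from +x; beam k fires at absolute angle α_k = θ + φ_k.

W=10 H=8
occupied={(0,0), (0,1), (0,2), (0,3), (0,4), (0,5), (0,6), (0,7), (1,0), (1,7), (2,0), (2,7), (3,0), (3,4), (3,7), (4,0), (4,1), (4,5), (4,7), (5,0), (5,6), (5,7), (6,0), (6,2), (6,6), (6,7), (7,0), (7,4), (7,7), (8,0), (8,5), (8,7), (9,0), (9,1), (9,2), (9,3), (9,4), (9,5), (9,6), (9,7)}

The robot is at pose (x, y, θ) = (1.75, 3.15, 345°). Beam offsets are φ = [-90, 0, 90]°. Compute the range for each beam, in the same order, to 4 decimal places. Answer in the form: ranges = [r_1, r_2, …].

beam 1: φ=-90°, α=255°
  dir = (cos 255°, sin 255°) = (-0.2588, -0.9659); from cell (1,3)
  next x-line at t=2.8978, next y-line at t=0.1553; Δt_x=3.8637, Δt_y=1.0353
    y: enter (1,2) at t=0.1553
    y: enter (1,1) at t=1.1906
    y: enter (1,0) at t=2.2258 ← occupied
  → r_1 = 2.2258
beam 2: φ=0°, α=345°
  dir = (cos 345°, sin 345°) = (0.9659, -0.2588); from cell (1,3)
  next x-line at t=0.2588, next y-line at t=0.5796; Δt_x=1.0353, Δt_y=3.8637
    x: enter (2,3) at t=0.2588
    y: enter (2,2) at t=0.5796
    x: enter (3,2) at t=1.2941
    x: enter (4,2) at t=2.3294
    x: enter (5,2) at t=3.3646
    x: enter (6,2) at t=4.3999 ← occupied
  → r_2 = 4.3999
beam 3: φ=90°, α=75°
  dir = (cos 75°, sin 75°) = (0.2588, 0.9659); from cell (1,3)
  next x-line at t=0.9659, next y-line at t=0.8800; Δt_x=3.8637, Δt_y=1.0353
    y: enter (1,4) at t=0.8800
    x: enter (2,4) at t=0.9659
    y: enter (2,5) at t=1.9153
    y: enter (2,6) at t=2.9505
    y: enter (2,7) at t=3.9858 ← occupied
  → r_3 = 3.9858

ranges = [2.2258, 4.3999, 3.9858]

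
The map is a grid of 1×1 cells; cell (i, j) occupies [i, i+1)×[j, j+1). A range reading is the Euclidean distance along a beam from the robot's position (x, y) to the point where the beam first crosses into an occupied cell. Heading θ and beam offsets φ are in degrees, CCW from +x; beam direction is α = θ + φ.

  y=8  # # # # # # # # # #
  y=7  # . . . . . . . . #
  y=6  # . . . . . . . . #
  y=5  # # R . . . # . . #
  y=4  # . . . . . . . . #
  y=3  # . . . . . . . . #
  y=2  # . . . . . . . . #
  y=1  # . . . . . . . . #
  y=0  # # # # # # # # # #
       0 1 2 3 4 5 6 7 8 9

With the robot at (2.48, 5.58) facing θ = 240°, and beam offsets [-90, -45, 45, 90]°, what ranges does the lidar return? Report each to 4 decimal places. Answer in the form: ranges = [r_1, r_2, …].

ranges = [0.5543, 0.4969, 4.7416, 7.5286]

beam 1: φ=-90°, α=150°
  dir = (cos 150°, sin 150°) = (-0.8660, 0.5000); from cell (2,5)
  next x-line at t=0.5543, next y-line at t=0.8400; Δt_x=1.1547, Δt_y=2.0000
    x: enter (1,5) at t=0.5543 ← occupied
  → r_1 = 0.5543
beam 2: φ=-45°, α=195°
  dir = (cos 195°, sin 195°) = (-0.9659, -0.2588); from cell (2,5)
  next x-line at t=0.4969, next y-line at t=2.2409; Δt_x=1.0353, Δt_y=3.8637
    x: enter (1,5) at t=0.4969 ← occupied
  → r_2 = 0.4969
beam 3: φ=45°, α=285°
  dir = (cos 285°, sin 285°) = (0.2588, -0.9659); from cell (2,5)
  next x-line at t=2.0091, next y-line at t=0.6005; Δt_x=3.8637, Δt_y=1.0353
    y: enter (2,4) at t=0.6005
    y: enter (2,3) at t=1.6357
    x: enter (3,3) at t=2.0091
    y: enter (3,2) at t=2.6710
    y: enter (3,1) at t=3.7063
    y: enter (3,0) at t=4.7416 ← occupied
  → r_3 = 4.7416
beam 4: φ=90°, α=330°
  dir = (cos 330°, sin 330°) = (0.8660, -0.5000); from cell (2,5)
  next x-line at t=0.6004, next y-line at t=1.1600; Δt_x=1.1547, Δt_y=2.0000
    x: enter (3,5) at t=0.6004
    y: enter (3,4) at t=1.1600
    x: enter (4,4) at t=1.7551
    x: enter (5,4) at t=2.9098
    y: enter (5,3) at t=3.1600
    x: enter (6,3) at t=4.0645
    y: enter (6,2) at t=5.1600
    x: enter (7,2) at t=5.2192
    x: enter (8,2) at t=6.3739
    y: enter (8,1) at t=7.1600
    x: enter (9,1) at t=7.5286 ← occupied
  → r_4 = 7.5286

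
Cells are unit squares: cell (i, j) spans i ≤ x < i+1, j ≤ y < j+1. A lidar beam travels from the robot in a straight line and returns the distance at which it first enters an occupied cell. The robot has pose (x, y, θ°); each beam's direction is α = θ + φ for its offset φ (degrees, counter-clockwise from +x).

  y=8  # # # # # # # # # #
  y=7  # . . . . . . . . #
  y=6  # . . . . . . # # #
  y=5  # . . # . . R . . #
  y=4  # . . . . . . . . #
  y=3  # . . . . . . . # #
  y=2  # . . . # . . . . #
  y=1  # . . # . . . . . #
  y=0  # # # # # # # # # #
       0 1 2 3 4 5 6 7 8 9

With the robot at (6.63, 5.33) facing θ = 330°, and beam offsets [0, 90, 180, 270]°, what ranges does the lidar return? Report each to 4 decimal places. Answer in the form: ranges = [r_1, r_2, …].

beam 1: φ=0°, α=330°
  cosα=0.8660 sinα=-0.5000 | (6,5) | tMaxX 0.4272 tMaxY 0.6600 | tΔX 1.1547 tΔY 2.0000
    t=0.4272 [x] (7,5)
    t=0.6600 [y] (7,4)
    t=1.5819 [x] (8,4)
    t=2.6600 [y] (8,3) — stop
  → r_1 = 2.6600
beam 2: φ=90°, α=60°
  cosα=0.5000 sinα=0.8660 | (6,5) | tMaxX 0.7400 tMaxY 0.7736 | tΔX 2.0000 tΔY 1.1547
    t=0.7400 [x] (7,5)
    t=0.7736 [y] (7,6) — stop
  → r_2 = 0.7736
beam 3: φ=180°, α=150°
  cosα=-0.8660 sinα=0.5000 | (6,5) | tMaxX 0.7275 tMaxY 1.3400 | tΔX 1.1547 tΔY 2.0000
    t=0.7275 [x] (5,5)
    t=1.3400 [y] (5,6)
    t=1.8822 [x] (4,6)
    t=3.0369 [x] (3,6)
    t=3.3400 [y] (3,7)
    t=4.1916 [x] (2,7)
    t=5.3400 [y] (2,8) — stop
  → r_3 = 5.3400
beam 4: φ=270°, α=240°
  cosα=-0.5000 sinα=-0.8660 | (6,5) | tMaxX 1.2600 tMaxY 0.3811 | tΔX 2.0000 tΔY 1.1547
    t=0.3811 [y] (6,4)
    t=1.2600 [x] (5,4)
    t=1.5358 [y] (5,3)
    t=2.6905 [y] (5,2)
    t=3.2600 [x] (4,2) — stop
  → r_4 = 3.2600

ranges = [2.6600, 0.7736, 5.3400, 3.2600]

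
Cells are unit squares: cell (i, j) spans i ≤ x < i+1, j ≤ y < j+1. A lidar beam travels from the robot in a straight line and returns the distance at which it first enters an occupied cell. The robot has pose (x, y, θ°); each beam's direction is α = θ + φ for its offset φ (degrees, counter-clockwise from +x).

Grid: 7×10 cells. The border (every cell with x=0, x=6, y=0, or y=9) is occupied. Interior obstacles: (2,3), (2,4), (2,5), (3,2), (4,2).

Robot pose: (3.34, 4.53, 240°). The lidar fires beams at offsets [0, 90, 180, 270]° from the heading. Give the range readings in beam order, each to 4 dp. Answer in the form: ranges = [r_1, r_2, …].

beam 1: φ=0°, α=240°
  cosα=-0.5000 sinα=-0.8660 | (3,4) | tMaxX 0.6800 tMaxY 0.6120 | tΔX 2.0000 tΔY 1.1547
    t=0.6120 [y] (3,3)
    t=0.6800 [x] (2,3) — stop
  → r_1 = 0.6800
beam 2: φ=90°, α=330°
  cosα=0.8660 sinα=-0.5000 | (3,4) | tMaxX 0.7621 tMaxY 1.0600 | tΔX 1.1547 tΔY 2.0000
    t=0.7621 [x] (4,4)
    t=1.0600 [y] (4,3)
    t=1.9168 [x] (5,3)
    t=3.0600 [y] (5,2)
    t=3.0715 [x] (6,2) — stop
  → r_2 = 3.0715
beam 3: φ=180°, α=60°
  cosα=0.5000 sinα=0.8660 | (3,4) | tMaxX 1.3200 tMaxY 0.5427 | tΔX 2.0000 tΔY 1.1547
    t=0.5427 [y] (3,5)
    t=1.3200 [x] (4,5)
    t=1.6974 [y] (4,6)
    t=2.8521 [y] (4,7)
    t=3.3200 [x] (5,7)
    t=4.0068 [y] (5,8)
    t=5.1615 [y] (5,9) — stop
  → r_3 = 5.1615
beam 4: φ=270°, α=150°
  cosα=-0.8660 sinα=0.5000 | (3,4) | tMaxX 0.3926 tMaxY 0.9400 | tΔX 1.1547 tΔY 2.0000
    t=0.3926 [x] (2,4) — stop
  → r_4 = 0.3926

ranges = [0.6800, 3.0715, 5.1615, 0.3926]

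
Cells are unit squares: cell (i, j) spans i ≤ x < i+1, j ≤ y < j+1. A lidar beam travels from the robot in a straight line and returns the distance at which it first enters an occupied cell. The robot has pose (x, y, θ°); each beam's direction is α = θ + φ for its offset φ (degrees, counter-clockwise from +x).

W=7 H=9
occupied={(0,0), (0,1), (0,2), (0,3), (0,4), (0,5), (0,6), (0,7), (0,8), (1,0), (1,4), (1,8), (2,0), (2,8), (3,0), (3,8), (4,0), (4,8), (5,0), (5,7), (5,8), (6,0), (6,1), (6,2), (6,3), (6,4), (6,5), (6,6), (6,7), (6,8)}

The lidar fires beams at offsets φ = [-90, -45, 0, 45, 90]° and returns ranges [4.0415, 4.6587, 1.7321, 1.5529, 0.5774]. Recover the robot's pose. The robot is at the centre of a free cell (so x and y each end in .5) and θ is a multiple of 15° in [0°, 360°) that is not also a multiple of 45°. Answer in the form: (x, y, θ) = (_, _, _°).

(x, y, θ) = (5.5, 2.5, 240°)

Enumerate (i+0.5, j+0.5, θ) over the 33 free cells and 16 admissible headings. For each, cast all 5 beams and compare to the given ranges.
  (4.5, 1.5, 60°): beam 1 = 1.0000 ≠ 4.0415 ✗
  (2.5, 1.5, 165°): beam 1 = 6.7293 ≠ 4.0415 ✗
  (2.5, 5.5, 195°): beam 1 = 2.5882 ≠ 4.0415 ✗
  (2.5, 1.5, 60°): beam 1 = 1.0000 ≠ 4.0415 ✗
  (2.5, 3.5, 255°): beam 1 = 1.5529 ≠ 4.0415 ✗
  …
  (5.5, 2.5, 240°): r_1=4.0415, r_2=4.6587, r_3=1.7321, r_4=1.5529, r_5=0.5774 — all match ✓
Unique over the lattice → pose = (5.5, 2.5, 240°).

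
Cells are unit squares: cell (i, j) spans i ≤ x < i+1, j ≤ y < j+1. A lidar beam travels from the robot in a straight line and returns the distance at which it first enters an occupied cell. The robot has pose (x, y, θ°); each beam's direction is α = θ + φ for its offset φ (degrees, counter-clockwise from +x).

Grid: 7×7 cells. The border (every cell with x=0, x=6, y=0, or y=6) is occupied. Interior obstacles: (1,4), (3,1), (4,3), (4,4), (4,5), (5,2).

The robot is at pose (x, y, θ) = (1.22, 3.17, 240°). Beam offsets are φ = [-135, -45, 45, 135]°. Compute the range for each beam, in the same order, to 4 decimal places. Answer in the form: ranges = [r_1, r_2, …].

ranges = [0.8500, 0.2278, 2.2465, 2.8781]

beam 1: φ=-135°, α=105°
  d=(-0.2588,0.9659)  start (1,3)  tX=0.8500 tY=0.8593  stride 1/|dx|=3.8637 1/|dy|=1.0353
    cross x-line → (0,3), t=0.8500 (wall)
  → r_1 = 0.8500
beam 2: φ=-45°, α=195°
  d=(-0.9659,-0.2588)  start (1,3)  tX=0.2278 tY=0.6568  stride 1/|dx|=1.0353 1/|dy|=3.8637
    cross x-line → (0,3), t=0.2278 (wall)
  → r_2 = 0.2278
beam 3: φ=45°, α=285°
  d=(0.2588,-0.9659)  start (1,3)  tX=3.0137 tY=0.1760  stride 1/|dx|=3.8637 1/|dy|=1.0353
    cross y-line → (1,2), t=0.1760
    cross y-line → (1,1), t=1.2113
    cross y-line → (1,0), t=2.2465 (wall)
  → r_3 = 2.2465
beam 4: φ=135°, α=15°
  d=(0.9659,0.2588)  start (1,3)  tX=0.8075 tY=3.2069  stride 1/|dx|=1.0353 1/|dy|=3.8637
    cross x-line → (2,3), t=0.8075
    cross x-line → (3,3), t=1.8428
    cross x-line → (4,3), t=2.8781 (wall)
  → r_4 = 2.8781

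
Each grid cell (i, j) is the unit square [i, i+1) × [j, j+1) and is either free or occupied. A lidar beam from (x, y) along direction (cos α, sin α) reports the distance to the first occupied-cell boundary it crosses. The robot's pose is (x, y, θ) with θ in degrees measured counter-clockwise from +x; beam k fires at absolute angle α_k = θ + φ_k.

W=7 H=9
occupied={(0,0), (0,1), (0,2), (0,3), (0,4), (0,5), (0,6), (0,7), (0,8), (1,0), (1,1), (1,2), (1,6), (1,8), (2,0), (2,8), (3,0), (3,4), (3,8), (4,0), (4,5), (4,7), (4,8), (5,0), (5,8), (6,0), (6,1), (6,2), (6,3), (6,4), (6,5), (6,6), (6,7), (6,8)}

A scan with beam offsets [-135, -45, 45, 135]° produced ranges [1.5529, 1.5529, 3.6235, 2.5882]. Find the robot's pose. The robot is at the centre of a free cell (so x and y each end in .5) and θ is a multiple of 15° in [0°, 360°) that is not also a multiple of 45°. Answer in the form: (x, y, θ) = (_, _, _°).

(x, y, θ) = (4.5, 3.5, 120°)

Candidates: 29 free-cell centres × 16 headings = 464 poses. Raycast each; keep the one whose scan matches to 4 dp.
  (2.5, 1.5, 345°): beam 1 = 0.5774 ≠ 1.5529 ✗
  (4.5, 6.5, 240°): beam 1 = 0.5176 ≠ 1.5529 ✗
  (2.5, 2.5, 30°): beam 2 = 3.6235 ≠ 1.5529 ✗
  …
  (4.5, 3.5, 120°): r_1=1.5529, r_2=1.5529, r_3=3.6235, r_4=2.5882 — all match ✓
Only this pose fits every beam.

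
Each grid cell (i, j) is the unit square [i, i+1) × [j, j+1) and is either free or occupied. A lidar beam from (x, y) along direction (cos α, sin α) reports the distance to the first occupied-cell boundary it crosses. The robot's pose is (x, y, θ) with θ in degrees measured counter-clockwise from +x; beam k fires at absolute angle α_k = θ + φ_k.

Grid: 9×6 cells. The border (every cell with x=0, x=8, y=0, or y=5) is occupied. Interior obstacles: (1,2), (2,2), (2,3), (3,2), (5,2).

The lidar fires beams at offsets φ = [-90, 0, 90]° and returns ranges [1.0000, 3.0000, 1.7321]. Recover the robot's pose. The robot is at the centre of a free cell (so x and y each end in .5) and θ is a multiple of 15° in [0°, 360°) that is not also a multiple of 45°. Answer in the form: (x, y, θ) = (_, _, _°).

The pose lattice has 23·16 = 368 candidates. Test each by forward raycasting.
  (5.5, 1.5, 255°): beam 1 = 1.9319 ≠ 1.0000 ✗
  (6.5, 2.5, 30°): beam 1 = 1.7321 ≠ 1.0000 ✗
  (3.5, 3.5, 255°): beam 1 = 0.5176 ≠ 1.0000 ✗
  (1.5, 1.5, 240°): beam 1 = 0.5774 ≠ 1.0000 ✗
  (7.5, 4.5, 300°): beam 1 = 4.0415 ≠ 1.0000 ✗
  …
  (4.5, 3.5, 30°): r_1=1.0000, r_2=3.0000, r_3=1.7321 — all match ✓
Only this pose fits every beam.

(x, y, θ) = (4.5, 3.5, 30°)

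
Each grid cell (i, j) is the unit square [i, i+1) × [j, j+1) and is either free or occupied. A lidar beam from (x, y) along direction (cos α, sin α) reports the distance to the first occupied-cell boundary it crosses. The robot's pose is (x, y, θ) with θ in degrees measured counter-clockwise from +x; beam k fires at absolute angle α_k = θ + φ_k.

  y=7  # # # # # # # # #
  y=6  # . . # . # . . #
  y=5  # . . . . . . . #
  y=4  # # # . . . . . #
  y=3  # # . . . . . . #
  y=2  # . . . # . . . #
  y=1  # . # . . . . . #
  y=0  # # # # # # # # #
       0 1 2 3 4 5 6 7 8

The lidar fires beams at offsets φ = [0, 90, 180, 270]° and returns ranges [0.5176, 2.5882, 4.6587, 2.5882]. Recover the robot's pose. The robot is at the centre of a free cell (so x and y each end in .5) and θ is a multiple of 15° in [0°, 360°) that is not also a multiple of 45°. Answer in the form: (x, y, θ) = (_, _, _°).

The pose lattice has 35·16 = 560 candidates. Test each by forward raycasting.
  (4.5, 3.5, 30°): beam 1 = 4.0415 ≠ 0.5176 ✗
  (1.5, 2.5, 30°): beam 1 = 7.5056 ≠ 0.5176 ✗
  (1.5, 6.5, 255°): beam 1 = 1.5529 ≠ 0.5176 ✗
  …
  (5.5, 5.5, 105°): r_1=0.5176, r_2=2.5882, r_3=4.6587, r_4=2.5882 — all match ✓
No second candidate reproduces the full scan.

(x, y, θ) = (5.5, 5.5, 105°)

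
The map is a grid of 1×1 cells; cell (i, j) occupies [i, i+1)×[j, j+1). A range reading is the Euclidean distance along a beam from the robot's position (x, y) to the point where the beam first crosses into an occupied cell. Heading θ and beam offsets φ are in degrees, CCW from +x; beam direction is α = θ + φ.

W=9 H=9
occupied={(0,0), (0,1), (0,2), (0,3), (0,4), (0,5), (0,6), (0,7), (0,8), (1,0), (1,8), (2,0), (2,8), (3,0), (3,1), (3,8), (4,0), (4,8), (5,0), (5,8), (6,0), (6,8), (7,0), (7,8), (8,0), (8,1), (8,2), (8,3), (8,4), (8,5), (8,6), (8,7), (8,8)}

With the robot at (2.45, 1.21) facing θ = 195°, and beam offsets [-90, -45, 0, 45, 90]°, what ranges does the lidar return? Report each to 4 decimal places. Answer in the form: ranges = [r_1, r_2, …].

ranges = [5.6024, 1.6743, 0.8114, 0.2425, 0.2174]

beam 1: φ=-90°, α=105°
  direction (-0.2588, 0.9659); cell (2,1); t to first gridline: x 1.7387, y 0.8179 (then +3.8637 / +1.0353)
    (2,2) via y @ 0.8179
    (1,2) via x @ 1.7387
    (1,3) via y @ 1.8531
    (1,4) via y @ 2.8884
    (1,5) via y @ 3.9237
    (1,6) via y @ 4.9590
    (0,6) via x @ 5.6024  # hit
  → r_1 = 5.6024
beam 2: φ=-45°, α=150°
  direction (-0.8660, 0.5000); cell (2,1); t to first gridline: x 0.5196, y 1.5800 (then +1.1547 / +2.0000)
    (1,1) via x @ 0.5196
    (1,2) via y @ 1.5800
    (0,2) via x @ 1.6743  # hit
  → r_2 = 1.6743
beam 3: φ=0°, α=195°
  direction (-0.9659, -0.2588); cell (2,1); t to first gridline: x 0.4659, y 0.8114 (then +1.0353 / +3.8637)
    (1,1) via x @ 0.4659
    (1,0) via y @ 0.8114  # hit
  → r_3 = 0.8114
beam 4: φ=45°, α=240°
  direction (-0.5000, -0.8660); cell (2,1); t to first gridline: x 0.9000, y 0.2425 (then +2.0000 / +1.1547)
    (2,0) via y @ 0.2425  # hit
  → r_4 = 0.2425
beam 5: φ=90°, α=285°
  direction (0.2588, -0.9659); cell (2,1); t to first gridline: x 2.1250, y 0.2174 (then +3.8637 / +1.0353)
    (2,0) via y @ 0.2174  # hit
  → r_5 = 0.2174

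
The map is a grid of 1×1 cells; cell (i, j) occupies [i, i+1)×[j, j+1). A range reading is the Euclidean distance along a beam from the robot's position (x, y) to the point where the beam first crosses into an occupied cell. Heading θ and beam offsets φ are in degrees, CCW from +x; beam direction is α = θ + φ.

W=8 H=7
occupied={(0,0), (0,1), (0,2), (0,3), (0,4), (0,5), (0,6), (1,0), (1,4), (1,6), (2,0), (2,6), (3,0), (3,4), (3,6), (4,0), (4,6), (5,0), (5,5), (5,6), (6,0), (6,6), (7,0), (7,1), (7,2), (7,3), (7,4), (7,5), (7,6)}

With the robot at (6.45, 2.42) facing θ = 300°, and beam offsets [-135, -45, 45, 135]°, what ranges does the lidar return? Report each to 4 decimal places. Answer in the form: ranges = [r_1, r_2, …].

beam 1: φ=-135°, α=165°
  d=(-0.9659,0.2588)  start (6,2)  tX=0.4659 tY=2.2409  stride 1/|dx|=1.0353 1/|dy|=3.8637
    cross x-line → (5,2), t=0.4659
    cross x-line → (4,2), t=1.5012
    cross y-line → (4,3), t=2.2409
    cross x-line → (3,3), t=2.5364
    cross x-line → (2,3), t=3.5717
    cross x-line → (1,3), t=4.6070
    cross x-line → (0,3), t=5.6423 (wall)
  → r_1 = 5.6423
beam 2: φ=-45°, α=255°
  d=(-0.2588,-0.9659)  start (6,2)  tX=1.7387 tY=0.4348  stride 1/|dx|=3.8637 1/|dy|=1.0353
    cross y-line → (6,1), t=0.4348
    cross y-line → (6,0), t=1.4701 (wall)
  → r_2 = 1.4701
beam 3: φ=45°, α=345°
  d=(0.9659,-0.2588)  start (6,2)  tX=0.5694 tY=1.6228  stride 1/|dx|=1.0353 1/|dy|=3.8637
    cross x-line → (7,2), t=0.5694 (wall)
  → r_3 = 0.5694
beam 4: φ=135°, α=75°
  d=(0.2588,0.9659)  start (6,2)  tX=2.1250 tY=0.6005  stride 1/|dx|=3.8637 1/|dy|=1.0353
    cross y-line → (6,3), t=0.6005
    cross y-line → (6,4), t=1.6357
    cross x-line → (7,4), t=2.1250 (wall)
  → r_4 = 2.1250

ranges = [5.6423, 1.4701, 0.5694, 2.1250]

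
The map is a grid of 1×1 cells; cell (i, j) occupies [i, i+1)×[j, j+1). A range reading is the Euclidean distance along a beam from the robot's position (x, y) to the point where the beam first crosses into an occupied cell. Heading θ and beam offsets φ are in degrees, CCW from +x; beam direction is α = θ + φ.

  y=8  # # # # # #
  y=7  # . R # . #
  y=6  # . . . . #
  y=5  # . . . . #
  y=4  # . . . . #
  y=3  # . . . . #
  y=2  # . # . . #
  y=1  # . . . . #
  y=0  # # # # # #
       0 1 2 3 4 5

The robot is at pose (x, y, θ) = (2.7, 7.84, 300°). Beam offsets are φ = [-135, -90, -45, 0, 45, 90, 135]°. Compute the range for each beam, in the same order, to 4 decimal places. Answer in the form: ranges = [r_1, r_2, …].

beam 1: φ=-135°, α=165°
  dir = (cos 165°, sin 165°) = (-0.9659, 0.2588); from cell (2,7)
  next x-line at t=0.7247, next y-line at t=0.6182; Δt_x=1.0353, Δt_y=3.8637
    y: enter (2,8) at t=0.6182 ← occupied
  → r_1 = 0.6182
beam 2: φ=-90°, α=210°
  dir = (cos 210°, sin 210°) = (-0.8660, -0.5000); from cell (2,7)
  next x-line at t=0.8083, next y-line at t=1.6800; Δt_x=1.1547, Δt_y=2.0000
    x: enter (1,7) at t=0.8083
    y: enter (1,6) at t=1.6800
    x: enter (0,6) at t=1.9630 ← occupied
  → r_2 = 1.9630
beam 3: φ=-45°, α=255°
  dir = (cos 255°, sin 255°) = (-0.2588, -0.9659); from cell (2,7)
  next x-line at t=2.7046, next y-line at t=0.8696; Δt_x=3.8637, Δt_y=1.0353
    y: enter (2,6) at t=0.8696
    y: enter (2,5) at t=1.9049
    x: enter (1,5) at t=2.7046
    y: enter (1,4) at t=2.9402
    y: enter (1,3) at t=3.9755
    y: enter (1,2) at t=5.0107
    y: enter (1,1) at t=6.0460
    x: enter (0,1) at t=6.5683 ← occupied
  → r_3 = 6.5683
beam 4: φ=0°, α=300°
  dir = (cos 300°, sin 300°) = (0.5000, -0.8660); from cell (2,7)
  next x-line at t=0.6000, next y-line at t=0.9699; Δt_x=2.0000, Δt_y=1.1547
    x: enter (3,7) at t=0.6000 ← occupied
  → r_4 = 0.6000
beam 5: φ=45°, α=345°
  dir = (cos 345°, sin 345°) = (0.9659, -0.2588); from cell (2,7)
  next x-line at t=0.3106, next y-line at t=3.2455; Δt_x=1.0353, Δt_y=3.8637
    x: enter (3,7) at t=0.3106 ← occupied
  → r_5 = 0.3106
beam 6: φ=90°, α=30°
  dir = (cos 30°, sin 30°) = (0.8660, 0.5000); from cell (2,7)
  next x-line at t=0.3464, next y-line at t=0.3200; Δt_x=1.1547, Δt_y=2.0000
    y: enter (2,8) at t=0.3200 ← occupied
  → r_6 = 0.3200
beam 7: φ=135°, α=75°
  dir = (cos 75°, sin 75°) = (0.2588, 0.9659); from cell (2,7)
  next x-line at t=1.1591, next y-line at t=0.1656; Δt_x=3.8637, Δt_y=1.0353
    y: enter (2,8) at t=0.1656 ← occupied
  → r_7 = 0.1656

ranges = [0.6182, 1.9630, 6.5683, 0.6000, 0.3106, 0.3200, 0.1656]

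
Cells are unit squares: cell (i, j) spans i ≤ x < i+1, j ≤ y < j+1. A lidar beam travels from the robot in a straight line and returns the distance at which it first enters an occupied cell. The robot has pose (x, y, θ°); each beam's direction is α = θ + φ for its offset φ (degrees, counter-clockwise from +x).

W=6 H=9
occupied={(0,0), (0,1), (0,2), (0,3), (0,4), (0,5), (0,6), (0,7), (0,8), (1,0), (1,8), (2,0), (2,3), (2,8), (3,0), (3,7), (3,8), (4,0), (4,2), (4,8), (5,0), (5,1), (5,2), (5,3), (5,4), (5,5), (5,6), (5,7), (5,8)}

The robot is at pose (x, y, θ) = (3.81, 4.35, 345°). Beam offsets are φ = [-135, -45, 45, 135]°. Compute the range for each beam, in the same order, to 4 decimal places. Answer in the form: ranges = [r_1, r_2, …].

ranges = [0.9353, 1.5588, 1.3741, 4.2147]

beam 1: φ=-135°, α=210°
  dir = (cos 210°, sin 210°) = (-0.8660, -0.5000); from cell (3,4)
  next x-line at t=0.9353, next y-line at t=0.7000; Δt_x=1.1547, Δt_y=2.0000
    y: enter (3,3) at t=0.7000
    x: enter (2,3) at t=0.9353 ← occupied
  → r_1 = 0.9353
beam 2: φ=-45°, α=300°
  dir = (cos 300°, sin 300°) = (0.5000, -0.8660); from cell (3,4)
  next x-line at t=0.3800, next y-line at t=0.4041; Δt_x=2.0000, Δt_y=1.1547
    x: enter (4,4) at t=0.3800
    y: enter (4,3) at t=0.4041
    y: enter (4,2) at t=1.5588 ← occupied
  → r_2 = 1.5588
beam 3: φ=45°, α=30°
  dir = (cos 30°, sin 30°) = (0.8660, 0.5000); from cell (3,4)
  next x-line at t=0.2194, next y-line at t=1.3000; Δt_x=1.1547, Δt_y=2.0000
    x: enter (4,4) at t=0.2194
    y: enter (4,5) at t=1.3000
    x: enter (5,5) at t=1.3741 ← occupied
  → r_3 = 1.3741
beam 4: φ=135°, α=120°
  dir = (cos 120°, sin 120°) = (-0.5000, 0.8660); from cell (3,4)
  next x-line at t=1.6200, next y-line at t=0.7506; Δt_x=2.0000, Δt_y=1.1547
    y: enter (3,5) at t=0.7506
    x: enter (2,5) at t=1.6200
    y: enter (2,6) at t=1.9053
    y: enter (2,7) at t=3.0600
    x: enter (1,7) at t=3.6200
    y: enter (1,8) at t=4.2147 ← occupied
  → r_4 = 4.2147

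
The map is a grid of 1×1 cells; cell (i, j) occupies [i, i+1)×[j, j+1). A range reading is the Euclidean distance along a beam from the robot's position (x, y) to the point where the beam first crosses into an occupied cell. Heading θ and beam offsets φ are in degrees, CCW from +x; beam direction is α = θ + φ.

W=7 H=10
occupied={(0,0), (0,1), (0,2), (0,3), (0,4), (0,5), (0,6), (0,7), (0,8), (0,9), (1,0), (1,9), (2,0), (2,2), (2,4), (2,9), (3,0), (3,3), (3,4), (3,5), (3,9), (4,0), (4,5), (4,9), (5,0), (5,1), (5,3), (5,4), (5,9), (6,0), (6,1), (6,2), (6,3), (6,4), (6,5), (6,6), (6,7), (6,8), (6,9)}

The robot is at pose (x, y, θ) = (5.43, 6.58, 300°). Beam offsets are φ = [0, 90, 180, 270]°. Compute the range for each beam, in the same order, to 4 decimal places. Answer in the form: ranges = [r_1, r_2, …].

beam 1: φ=0°, α=300°
  dir = (cos 300°, sin 300°) = (0.5000, -0.8660); from cell (5,6)
  next x-line at t=1.1400, next y-line at t=0.6697; Δt_x=2.0000, Δt_y=1.1547
    y: enter (5,5) at t=0.6697
    x: enter (6,5) at t=1.1400 ← occupied
  → r_1 = 1.1400
beam 2: φ=90°, α=30°
  dir = (cos 30°, sin 30°) = (0.8660, 0.5000); from cell (5,6)
  next x-line at t=0.6582, next y-line at t=0.8400; Δt_x=1.1547, Δt_y=2.0000
    x: enter (6,6) at t=0.6582 ← occupied
  → r_2 = 0.6582
beam 3: φ=180°, α=120°
  dir = (cos 120°, sin 120°) = (-0.5000, 0.8660); from cell (5,6)
  next x-line at t=0.8600, next y-line at t=0.4850; Δt_x=2.0000, Δt_y=1.1547
    y: enter (5,7) at t=0.4850
    x: enter (4,7) at t=0.8600
    y: enter (4,8) at t=1.6397
    y: enter (4,9) at t=2.7944 ← occupied
  → r_3 = 2.7944
beam 4: φ=270°, α=210°
  dir = (cos 210°, sin 210°) = (-0.8660, -0.5000); from cell (5,6)
  next x-line at t=0.4965, next y-line at t=1.1600; Δt_x=1.1547, Δt_y=2.0000
    x: enter (4,6) at t=0.4965
    y: enter (4,5) at t=1.1600 ← occupied
  → r_4 = 1.1600

ranges = [1.1400, 0.6582, 2.7944, 1.1600]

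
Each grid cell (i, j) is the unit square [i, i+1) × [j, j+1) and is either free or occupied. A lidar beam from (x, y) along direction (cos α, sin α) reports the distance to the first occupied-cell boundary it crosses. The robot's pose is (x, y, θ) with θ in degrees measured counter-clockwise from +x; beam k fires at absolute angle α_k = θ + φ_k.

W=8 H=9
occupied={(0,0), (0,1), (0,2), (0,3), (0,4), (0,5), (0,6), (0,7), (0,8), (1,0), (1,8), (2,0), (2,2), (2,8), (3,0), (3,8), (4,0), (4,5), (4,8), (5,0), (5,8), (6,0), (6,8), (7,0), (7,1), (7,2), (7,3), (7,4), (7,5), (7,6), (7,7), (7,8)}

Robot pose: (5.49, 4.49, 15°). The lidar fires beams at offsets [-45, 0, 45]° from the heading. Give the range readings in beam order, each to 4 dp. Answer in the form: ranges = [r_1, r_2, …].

ranges = [1.7436, 1.5633, 3.0200]

beam 1: φ=-45°, α=330°
  cosα=0.8660 sinα=-0.5000 | (5,4) | tMaxX 0.5889 tMaxY 0.9800 | tΔX 1.1547 tΔY 2.0000
    t=0.5889 [x] (6,4)
    t=0.9800 [y] (6,3)
    t=1.7436 [x] (7,3) — stop
  → r_1 = 1.7436
beam 2: φ=0°, α=15°
  cosα=0.9659 sinα=0.2588 | (5,4) | tMaxX 0.5280 tMaxY 1.9705 | tΔX 1.0353 tΔY 3.8637
    t=0.5280 [x] (6,4)
    t=1.5633 [x] (7,4) — stop
  → r_2 = 1.5633
beam 3: φ=45°, α=60°
  cosα=0.5000 sinα=0.8660 | (5,4) | tMaxX 1.0200 tMaxY 0.5889 | tΔX 2.0000 tΔY 1.1547
    t=0.5889 [y] (5,5)
    t=1.0200 [x] (6,5)
    t=1.7436 [y] (6,6)
    t=2.8983 [y] (6,7)
    t=3.0200 [x] (7,7) — stop
  → r_3 = 3.0200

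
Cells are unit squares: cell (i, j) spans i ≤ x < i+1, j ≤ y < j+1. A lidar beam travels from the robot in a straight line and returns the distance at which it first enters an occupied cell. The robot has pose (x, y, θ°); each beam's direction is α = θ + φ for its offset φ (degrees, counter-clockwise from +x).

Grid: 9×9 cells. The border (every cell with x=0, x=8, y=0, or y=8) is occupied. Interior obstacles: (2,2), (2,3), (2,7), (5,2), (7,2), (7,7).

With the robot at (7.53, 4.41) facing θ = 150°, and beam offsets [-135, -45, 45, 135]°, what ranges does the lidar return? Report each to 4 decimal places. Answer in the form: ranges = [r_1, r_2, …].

beam 1: φ=-135°, α=15°
  cosα=0.9659 sinα=0.2588 | (7,4) | tMaxX 0.4866 tMaxY 2.2796 | tΔX 1.0353 tΔY 3.8637
    t=0.4866 [x] (8,4) — stop
  → r_1 = 0.4866
beam 2: φ=-45°, α=105°
  cosα=-0.2588 sinα=0.9659 | (7,4) | tMaxX 2.0478 tMaxY 0.6108 | tΔX 3.8637 tΔY 1.0353
    t=0.6108 [y] (7,5)
    t=1.6461 [y] (7,6)
    t=2.0478 [x] (6,6)
    t=2.6814 [y] (6,7)
    t=3.7166 [y] (6,8) — stop
  → r_2 = 3.7166
beam 3: φ=45°, α=195°
  cosα=-0.9659 sinα=-0.2588 | (7,4) | tMaxX 0.5487 tMaxY 1.5841 | tΔX 1.0353 tΔY 3.8637
    t=0.5487 [x] (6,4)
    t=1.5840 [x] (5,4)
    t=1.5841 [y] (5,3)
    t=2.6192 [x] (4,3)
    t=3.6545 [x] (3,3)
    t=4.6898 [x] (2,3) — stop
  → r_3 = 4.6898
beam 4: φ=135°, α=285°
  cosα=0.2588 sinα=-0.9659 | (7,4) | tMaxX 1.8159 tMaxY 0.4245 | tΔX 3.8637 tΔY 1.0353
    t=0.4245 [y] (7,3)
    t=1.4597 [y] (7,2) — stop
  → r_4 = 1.4597

ranges = [0.4866, 3.7166, 4.6898, 1.4597]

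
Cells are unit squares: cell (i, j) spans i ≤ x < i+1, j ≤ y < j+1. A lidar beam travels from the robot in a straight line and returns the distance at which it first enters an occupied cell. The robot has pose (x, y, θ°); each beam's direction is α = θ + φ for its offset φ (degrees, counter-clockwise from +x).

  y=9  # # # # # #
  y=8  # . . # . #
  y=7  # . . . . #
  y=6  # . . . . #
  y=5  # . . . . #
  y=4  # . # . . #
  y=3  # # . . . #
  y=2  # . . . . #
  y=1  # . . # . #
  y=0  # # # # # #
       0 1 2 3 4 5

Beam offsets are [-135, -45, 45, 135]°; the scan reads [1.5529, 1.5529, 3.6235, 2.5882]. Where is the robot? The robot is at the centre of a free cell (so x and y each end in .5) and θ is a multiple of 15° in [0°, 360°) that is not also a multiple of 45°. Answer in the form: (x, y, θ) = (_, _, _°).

The pose lattice has 28·16 = 448 candidates. Test each by forward raycasting.
  (2.5, 2.5, 120°): beam 1 = 2.5882 ≠ 1.5529 ✗
  (4.5, 5.5, 30°): beam 1 = 3.6235 ≠ 1.5529 ✗
  (4.5, 6.5, 15°): beam 1 = 6.3509 ≠ 1.5529 ✗
  …
  (2.5, 7.5, 210°): r_1=1.5529, r_2=1.5529, r_3=3.6235, r_4=2.5882 — all match ✓
Only this pose fits every beam.

(x, y, θ) = (2.5, 7.5, 210°)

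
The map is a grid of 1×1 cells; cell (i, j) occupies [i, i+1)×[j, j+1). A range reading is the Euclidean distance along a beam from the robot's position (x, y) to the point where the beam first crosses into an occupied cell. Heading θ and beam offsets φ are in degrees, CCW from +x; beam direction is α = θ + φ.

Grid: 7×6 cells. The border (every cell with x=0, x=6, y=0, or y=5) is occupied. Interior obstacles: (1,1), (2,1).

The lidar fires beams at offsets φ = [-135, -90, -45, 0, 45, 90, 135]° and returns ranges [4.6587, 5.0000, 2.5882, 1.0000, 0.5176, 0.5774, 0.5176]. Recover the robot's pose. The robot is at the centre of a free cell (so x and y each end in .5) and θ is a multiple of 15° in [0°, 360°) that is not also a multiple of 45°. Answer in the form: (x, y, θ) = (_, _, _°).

(x, y, θ) = (1.5, 2.5, 120°)

The pose lattice has 18·16 = 288 candidates. Test each by forward raycasting.
  (4.5, 2.5, 255°): beam 1 = 2.8868 ≠ 4.6587 ✗
  (5.5, 2.5, 150°): beam 1 = 0.5176 ≠ 4.6587 ✗
  (3.5, 2.5, 75°): beam 1 = 1.7321 ≠ 4.6587 ✗
  …
  (1.5, 2.5, 120°): r_1=4.6587, r_2=5.0000, r_3=2.5882, r_4=1.0000, r_5=0.5176, r_6=0.5774, r_7=0.5176 — all match ✓
Only this pose fits every beam.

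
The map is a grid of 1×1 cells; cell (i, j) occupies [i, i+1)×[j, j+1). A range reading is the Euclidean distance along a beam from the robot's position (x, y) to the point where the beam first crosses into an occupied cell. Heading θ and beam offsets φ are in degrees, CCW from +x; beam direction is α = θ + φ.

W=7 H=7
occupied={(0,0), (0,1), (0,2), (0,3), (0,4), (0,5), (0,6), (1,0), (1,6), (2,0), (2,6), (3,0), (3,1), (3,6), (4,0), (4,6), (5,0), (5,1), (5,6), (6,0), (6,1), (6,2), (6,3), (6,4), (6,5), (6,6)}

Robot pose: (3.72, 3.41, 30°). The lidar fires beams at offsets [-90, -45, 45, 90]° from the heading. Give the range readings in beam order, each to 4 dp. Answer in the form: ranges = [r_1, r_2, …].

beam 1: φ=-90°, α=300°
  d=(0.5000,-0.8660)  start (3,3)  tX=0.5600 tY=0.4734  stride 1/|dx|=2.0000 1/|dy|=1.1547
    cross y-line → (3,2), t=0.4734
    cross x-line → (4,2), t=0.5600
    cross y-line → (4,1), t=1.6281
    cross x-line → (5,1), t=2.5600 (wall)
  → r_1 = 2.5600
beam 2: φ=-45°, α=345°
  d=(0.9659,-0.2588)  start (3,3)  tX=0.2899 tY=1.5841  stride 1/|dx|=1.0353 1/|dy|=3.8637
    cross x-line → (4,3), t=0.2899
    cross x-line → (5,3), t=1.3252
    cross y-line → (5,2), t=1.5841
    cross x-line → (6,2), t=2.3604 (wall)
  → r_2 = 2.3604
beam 3: φ=45°, α=75°
  d=(0.2588,0.9659)  start (3,3)  tX=1.0818 tY=0.6108  stride 1/|dx|=3.8637 1/|dy|=1.0353
    cross y-line → (3,4), t=0.6108
    cross x-line → (4,4), t=1.0818
    cross y-line → (4,5), t=1.6461
    cross y-line → (4,6), t=2.6814 (wall)
  → r_3 = 2.6814
beam 4: φ=90°, α=120°
  d=(-0.5000,0.8660)  start (3,3)  tX=1.4400 tY=0.6813  stride 1/|dx|=2.0000 1/|dy|=1.1547
    cross y-line → (3,4), t=0.6813
    cross x-line → (2,4), t=1.4400
    cross y-line → (2,5), t=1.8360
    cross y-line → (2,6), t=2.9907 (wall)
  → r_4 = 2.9907

ranges = [2.5600, 2.3604, 2.6814, 2.9907]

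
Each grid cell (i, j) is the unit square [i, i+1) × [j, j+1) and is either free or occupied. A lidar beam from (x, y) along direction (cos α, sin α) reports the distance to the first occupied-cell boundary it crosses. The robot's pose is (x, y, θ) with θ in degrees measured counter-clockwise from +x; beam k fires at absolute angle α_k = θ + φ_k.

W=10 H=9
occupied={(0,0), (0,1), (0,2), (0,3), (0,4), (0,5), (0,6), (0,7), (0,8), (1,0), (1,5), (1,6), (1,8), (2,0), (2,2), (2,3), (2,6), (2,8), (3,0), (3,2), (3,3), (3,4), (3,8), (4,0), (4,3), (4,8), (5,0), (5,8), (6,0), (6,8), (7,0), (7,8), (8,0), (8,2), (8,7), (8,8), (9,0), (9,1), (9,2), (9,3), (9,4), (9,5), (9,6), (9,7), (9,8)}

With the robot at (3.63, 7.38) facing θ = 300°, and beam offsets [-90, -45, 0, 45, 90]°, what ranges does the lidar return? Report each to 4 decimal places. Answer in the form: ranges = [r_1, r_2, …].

ranges = [0.7600, 3.4992, 7.3670, 5.5594, 1.2400]

beam 1: φ=-90°, α=210°
  dir = (cos 210°, sin 210°) = (-0.8660, -0.5000); from cell (3,7)
  next x-line at t=0.7275, next y-line at t=0.7600; Δt_x=1.1547, Δt_y=2.0000
    x: enter (2,7) at t=0.7275
    y: enter (2,6) at t=0.7600 ← occupied
  → r_1 = 0.7600
beam 2: φ=-45°, α=255°
  dir = (cos 255°, sin 255°) = (-0.2588, -0.9659); from cell (3,7)
  next x-line at t=2.4341, next y-line at t=0.3934; Δt_x=3.8637, Δt_y=1.0353
    y: enter (3,6) at t=0.3934
    y: enter (3,5) at t=1.4287
    x: enter (2,5) at t=2.4341
    y: enter (2,4) at t=2.4640
    y: enter (2,3) at t=3.4992 ← occupied
  → r_2 = 3.4992
beam 3: φ=0°, α=300°
  dir = (cos 300°, sin 300°) = (0.5000, -0.8660); from cell (3,7)
  next x-line at t=0.7400, next y-line at t=0.4388; Δt_x=2.0000, Δt_y=1.1547
    y: enter (3,6) at t=0.4388
    x: enter (4,6) at t=0.7400
    y: enter (4,5) at t=1.5935
    x: enter (5,5) at t=2.7400
    y: enter (5,4) at t=2.7482
    y: enter (5,3) at t=3.9029
    x: enter (6,3) at t=4.7400
    y: enter (6,2) at t=5.0576
    y: enter (6,1) at t=6.2123
    x: enter (7,1) at t=6.7400
    y: enter (7,0) at t=7.3670 ← occupied
  → r_3 = 7.3670
beam 4: φ=45°, α=345°
  dir = (cos 345°, sin 345°) = (0.9659, -0.2588); from cell (3,7)
  next x-line at t=0.3831, next y-line at t=1.4682; Δt_x=1.0353, Δt_y=3.8637
    x: enter (4,7) at t=0.3831
    x: enter (5,7) at t=1.4183
    y: enter (5,6) at t=1.4682
    x: enter (6,6) at t=2.4536
    x: enter (7,6) at t=3.4889
    x: enter (8,6) at t=4.5242
    y: enter (8,5) at t=5.3319
    x: enter (9,5) at t=5.5594 ← occupied
  → r_4 = 5.5594
beam 5: φ=90°, α=30°
  dir = (cos 30°, sin 30°) = (0.8660, 0.5000); from cell (3,7)
  next x-line at t=0.4272, next y-line at t=1.2400; Δt_x=1.1547, Δt_y=2.0000
    x: enter (4,7) at t=0.4272
    y: enter (4,8) at t=1.2400 ← occupied
  → r_5 = 1.2400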